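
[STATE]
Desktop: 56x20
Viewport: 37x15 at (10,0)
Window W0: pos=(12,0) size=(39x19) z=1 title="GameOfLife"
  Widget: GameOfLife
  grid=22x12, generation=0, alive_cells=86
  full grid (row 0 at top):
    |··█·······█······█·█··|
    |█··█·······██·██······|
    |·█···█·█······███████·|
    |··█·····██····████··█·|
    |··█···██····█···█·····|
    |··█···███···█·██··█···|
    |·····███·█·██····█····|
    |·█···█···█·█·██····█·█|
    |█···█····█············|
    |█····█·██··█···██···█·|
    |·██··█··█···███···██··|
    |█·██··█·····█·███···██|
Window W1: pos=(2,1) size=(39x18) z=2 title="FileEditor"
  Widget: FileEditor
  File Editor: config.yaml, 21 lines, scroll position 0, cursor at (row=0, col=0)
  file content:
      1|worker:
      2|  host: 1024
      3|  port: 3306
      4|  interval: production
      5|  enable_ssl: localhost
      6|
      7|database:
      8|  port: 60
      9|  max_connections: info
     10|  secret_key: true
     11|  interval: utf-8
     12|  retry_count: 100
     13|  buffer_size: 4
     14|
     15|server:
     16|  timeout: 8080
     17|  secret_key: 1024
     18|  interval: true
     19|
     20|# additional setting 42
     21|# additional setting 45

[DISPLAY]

  ┏━━━━━━━━━━━━━━━━━━━━━━━━━━━━━━━━━━
━━━━━━━━━━━━━━━━━━━━━━━━━━━━━━┓      
itor                          ┃──────
──────────────────────────────┨      
                             ▲┃      
 1024                        █┃      
 3306                        ░┃      
val: production              ░┃      
e_ssl: localhost             ░┃      
                             ░┃      
e:                           ░┃      
 60                          ░┃      
onnections: info             ░┃      
t_key: true                  ░┃      
val: utf-8                   ░┃      


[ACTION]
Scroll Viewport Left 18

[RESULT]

            ┏━━━━━━━━━━━━━━━━━━━━━━━━
  ┏━━━━━━━━━━━━━━━━━━━━━━━━━━━━━━━━━━
  ┃ FileEditor                       
  ┠──────────────────────────────────
  ┃█orker:                           
  ┃  host: 1024                      
  ┃  port: 3306                      
  ┃  interval: production            
  ┃  enable_ssl: localhost           
  ┃                                  
  ┃database:                         
  ┃  port: 60                        
  ┃  max_connections: info           
  ┃  secret_key: true                
  ┃  interval: utf-8                 


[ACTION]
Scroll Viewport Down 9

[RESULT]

  ┃  host: 1024                      
  ┃  port: 3306                      
  ┃  interval: production            
  ┃  enable_ssl: localhost           
  ┃                                  
  ┃database:                         
  ┃  port: 60                        
  ┃  max_connections: info           
  ┃  secret_key: true                
  ┃  interval: utf-8                 
  ┃  retry_count: 100                
  ┃  buffer_size: 4                  
  ┃                                  
  ┗━━━━━━━━━━━━━━━━━━━━━━━━━━━━━━━━━━
                                     


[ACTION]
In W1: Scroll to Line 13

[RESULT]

  ┃  max_connections: info           
  ┃  secret_key: true                
  ┃  interval: utf-8                 
  ┃  retry_count: 100                
  ┃  buffer_size: 4                  
  ┃                                  
  ┃server:                           
  ┃  timeout: 8080                   
  ┃  secret_key: 1024                
  ┃  interval: true                  
  ┃                                  
  ┃# additional setting 42           
  ┃# additional setting 45           
  ┗━━━━━━━━━━━━━━━━━━━━━━━━━━━━━━━━━━
                                     


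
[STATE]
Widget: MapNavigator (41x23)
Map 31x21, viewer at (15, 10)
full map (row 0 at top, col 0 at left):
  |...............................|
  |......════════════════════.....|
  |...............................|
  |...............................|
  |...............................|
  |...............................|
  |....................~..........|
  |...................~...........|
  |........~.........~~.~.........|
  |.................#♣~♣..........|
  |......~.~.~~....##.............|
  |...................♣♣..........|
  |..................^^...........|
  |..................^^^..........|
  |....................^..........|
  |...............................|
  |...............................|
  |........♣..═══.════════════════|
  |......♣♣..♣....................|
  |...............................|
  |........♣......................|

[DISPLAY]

                                         
     ...............................     
     ......════════════════════.....     
     ...............................     
     ...............................     
     ...............................     
     ...............................     
     ....................~..........     
     ...................~...........     
     ........~.........~~.~.........     
     .................#♣~♣..........     
     ......~.~.~~...@##.............     
     ...................♣♣..........     
     ..................^^...........     
     ..................^^^..........     
     ....................^..........     
     ...............................     
     ...............................     
     ........♣..═══.════════════════     
     ......♣♣..♣....................     
     ...............................     
     ........♣......................     
                                         


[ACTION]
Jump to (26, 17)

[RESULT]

..............~..........                
.............~...........                
..~.........~~.~.........                
...........#♣~♣..........                
~.~.~~....##.............                
.............♣♣..........                
............^^...........                
............^^^..........                
..............^..........                
.........................                
.........................                
..♣..═══.═══════════@════                
♣♣..♣....................                
.........................                
..♣......................                
                                         
                                         
                                         
                                         
                                         
                                         
                                         
                                         


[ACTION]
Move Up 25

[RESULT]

                                         
                                         
                                         
                                         
                                         
                                         
                                         
                                         
                                         
                                         
                                         
....................@....                
════════════════════.....                
.........................                
.........................                
.........................                
.........................                
..............~..........                
.............~...........                
..~.........~~.~.........                
...........#♣~♣..........                
~.~.~~....##.............                
.............♣♣..........                


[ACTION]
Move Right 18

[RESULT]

                                         
                                         
                                         
                                         
                                         
                                         
                                         
                                         
                                         
                                         
                                         
....................@                    
════════════════.....                    
.....................                    
.....................                    
.....................                    
.....................                    
..........~..........                    
.........~...........                    
........~~.~.........                    
.......#♣~♣..........                    
~~....##.............                    
.........♣♣..........                    


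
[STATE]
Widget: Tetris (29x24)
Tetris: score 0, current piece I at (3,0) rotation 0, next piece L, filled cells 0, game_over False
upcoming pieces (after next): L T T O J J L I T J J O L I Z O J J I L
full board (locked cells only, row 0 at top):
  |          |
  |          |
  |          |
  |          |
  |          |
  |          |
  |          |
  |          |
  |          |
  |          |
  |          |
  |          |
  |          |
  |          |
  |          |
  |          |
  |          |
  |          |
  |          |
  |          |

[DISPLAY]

   ████   │Next:             
          │  ▒               
          │▒▒▒               
          │                  
          │                  
          │                  
          │Score:            
          │0                 
          │                  
          │                  
          │                  
          │                  
          │                  
          │                  
          │                  
          │                  
          │                  
          │                  
          │                  
          │                  
          │                  
          │                  
          │                  
          │                  


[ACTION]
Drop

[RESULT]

          │Next:             
   ████   │  ▒               
          │▒▒▒               
          │                  
          │                  
          │                  
          │Score:            
          │0                 
          │                  
          │                  
          │                  
          │                  
          │                  
          │                  
          │                  
          │                  
          │                  
          │                  
          │                  
          │                  
          │                  
          │                  
          │                  
          │                  


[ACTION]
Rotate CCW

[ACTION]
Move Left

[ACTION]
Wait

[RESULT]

          │Next:             
          │  ▒               
  █       │▒▒▒               
  █       │                  
  █       │                  
  █       │                  
          │Score:            
          │0                 
          │                  
          │                  
          │                  
          │                  
          │                  
          │                  
          │                  
          │                  
          │                  
          │                  
          │                  
          │                  
          │                  
          │                  
          │                  
          │                  


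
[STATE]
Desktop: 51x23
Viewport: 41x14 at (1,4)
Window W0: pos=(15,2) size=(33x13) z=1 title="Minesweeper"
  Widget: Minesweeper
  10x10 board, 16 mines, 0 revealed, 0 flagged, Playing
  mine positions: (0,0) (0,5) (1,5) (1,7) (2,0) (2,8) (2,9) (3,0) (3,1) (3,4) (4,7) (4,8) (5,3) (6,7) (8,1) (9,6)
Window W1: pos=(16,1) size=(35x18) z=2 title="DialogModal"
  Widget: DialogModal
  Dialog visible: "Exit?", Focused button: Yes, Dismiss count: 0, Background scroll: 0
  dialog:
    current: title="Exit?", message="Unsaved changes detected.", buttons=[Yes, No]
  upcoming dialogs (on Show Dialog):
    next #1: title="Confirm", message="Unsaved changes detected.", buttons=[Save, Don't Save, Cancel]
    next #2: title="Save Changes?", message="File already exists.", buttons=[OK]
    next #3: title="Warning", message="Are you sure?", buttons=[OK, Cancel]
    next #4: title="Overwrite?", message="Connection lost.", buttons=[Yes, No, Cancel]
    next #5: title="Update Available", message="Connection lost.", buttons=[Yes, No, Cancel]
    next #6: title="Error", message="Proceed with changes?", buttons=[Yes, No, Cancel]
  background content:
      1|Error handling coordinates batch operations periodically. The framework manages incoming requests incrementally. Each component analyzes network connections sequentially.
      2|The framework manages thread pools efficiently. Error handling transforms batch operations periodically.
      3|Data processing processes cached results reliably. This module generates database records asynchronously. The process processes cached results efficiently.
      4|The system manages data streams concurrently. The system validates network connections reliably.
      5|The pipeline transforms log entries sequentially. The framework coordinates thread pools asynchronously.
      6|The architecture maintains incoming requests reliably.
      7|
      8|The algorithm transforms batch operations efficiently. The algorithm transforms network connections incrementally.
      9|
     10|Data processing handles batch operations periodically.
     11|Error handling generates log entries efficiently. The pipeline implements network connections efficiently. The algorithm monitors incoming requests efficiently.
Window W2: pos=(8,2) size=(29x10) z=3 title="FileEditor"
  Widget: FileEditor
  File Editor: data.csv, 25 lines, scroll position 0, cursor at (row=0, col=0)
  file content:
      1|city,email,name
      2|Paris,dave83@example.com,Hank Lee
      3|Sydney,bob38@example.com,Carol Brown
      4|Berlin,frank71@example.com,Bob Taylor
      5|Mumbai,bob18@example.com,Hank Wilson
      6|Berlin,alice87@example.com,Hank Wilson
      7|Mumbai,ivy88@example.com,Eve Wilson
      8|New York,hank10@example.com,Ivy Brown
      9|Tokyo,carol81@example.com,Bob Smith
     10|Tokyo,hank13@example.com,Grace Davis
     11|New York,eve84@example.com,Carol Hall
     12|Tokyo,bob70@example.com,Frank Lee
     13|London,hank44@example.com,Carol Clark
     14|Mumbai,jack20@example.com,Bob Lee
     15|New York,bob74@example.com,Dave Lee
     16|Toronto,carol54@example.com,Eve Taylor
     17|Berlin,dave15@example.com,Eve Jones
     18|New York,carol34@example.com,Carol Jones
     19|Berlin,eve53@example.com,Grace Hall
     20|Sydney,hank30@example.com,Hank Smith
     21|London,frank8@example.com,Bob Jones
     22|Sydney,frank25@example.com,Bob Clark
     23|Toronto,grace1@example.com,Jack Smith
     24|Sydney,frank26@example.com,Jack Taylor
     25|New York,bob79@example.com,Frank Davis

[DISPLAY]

       ┠───────────────────────────┨inate
       ┃█ity,email,name           ▲┃s thr
       ┃Paris,dave83@example.com,H█┃esses
       ┃Sydney,bob38@example.com,C░┃ata s
       ┃Berlin,frank71@example.com░┃─────
       ┃Mumbai,bob18@example.com,H░┃     
       ┃Berlin,alice87@example.com▼┃detec
       ┗━━━━━━━━━━━━━━━━━━━━━━━━━━━┛o    
              ┃┃  └──────────────────────
              ┃┃Data processing handles b
              ┗┃Error handling generates 
               ┃                         
               ┃                         
               ┃                         


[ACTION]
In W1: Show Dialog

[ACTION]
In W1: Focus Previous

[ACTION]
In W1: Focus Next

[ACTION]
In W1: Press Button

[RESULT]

       ┠───────────────────────────┨inate
       ┃█ity,email,name           ▲┃s thr
       ┃Paris,dave83@example.com,H█┃esses
       ┃Sydney,bob38@example.com,C░┃ata s
       ┃Berlin,frank71@example.com░┃rms l
       ┃Mumbai,bob18@example.com,H░┃ntain
       ┃Berlin,alice87@example.com▼┃     
       ┗━━━━━━━━━━━━━━━━━━━━━━━━━━━┛orms 
              ┃┃                         
              ┃┃Data processing handles b
              ┗┃Error handling generates 
               ┃                         
               ┃                         
               ┃                         


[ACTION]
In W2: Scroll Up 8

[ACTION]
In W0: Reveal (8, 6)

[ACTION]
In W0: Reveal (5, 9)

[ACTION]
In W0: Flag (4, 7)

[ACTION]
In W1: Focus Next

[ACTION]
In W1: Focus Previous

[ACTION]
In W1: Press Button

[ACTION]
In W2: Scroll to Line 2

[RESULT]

       ┠───────────────────────────┨inate
       ┃Paris,dave83@example.com,H▲┃s thr
       ┃Sydney,bob38@example.com,C█┃esses
       ┃Berlin,frank71@example.com░┃ata s
       ┃Mumbai,bob18@example.com,H░┃rms l
       ┃Berlin,alice87@example.com░┃ntain
       ┃Mumbai,ivy88@example.com,E▼┃     
       ┗━━━━━━━━━━━━━━━━━━━━━━━━━━━┛orms 
              ┃┃                         
              ┃┃Data processing handles b
              ┗┃Error handling generates 
               ┃                         
               ┃                         
               ┃                         


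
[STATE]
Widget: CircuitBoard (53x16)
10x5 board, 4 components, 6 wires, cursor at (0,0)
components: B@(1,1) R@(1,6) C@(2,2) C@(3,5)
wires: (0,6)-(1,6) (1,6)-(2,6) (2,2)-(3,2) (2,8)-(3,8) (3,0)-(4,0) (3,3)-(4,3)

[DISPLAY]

   0 1 2 3 4 5 6 7 8 9                               
0  [.]                      ·                        
                            │                        
1       B                   R                        
                            │                        
2           C               ·       ·                
            │                       │                
3   ·       ·   ·       C           ·                
    │           │                                    
4   ·           ·                                    
Cursor: (0,0)                                        
                                                     
                                                     
                                                     
                                                     
                                                     


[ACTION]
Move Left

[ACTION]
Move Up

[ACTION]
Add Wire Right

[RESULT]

   0 1 2 3 4 5 6 7 8 9                               
0  [.]─ ·                   ·                        
                            │                        
1       B                   R                        
                            │                        
2           C               ·       ·                
            │                       │                
3   ·       ·   ·       C           ·                
    │           │                                    
4   ·           ·                                    
Cursor: (0,0)                                        
                                                     
                                                     
                                                     
                                                     
                                                     


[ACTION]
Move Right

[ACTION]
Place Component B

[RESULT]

   0 1 2 3 4 5 6 7 8 9                               
0   · ─[B]                  ·                        
                            │                        
1       B                   R                        
                            │                        
2           C               ·       ·                
            │                       │                
3   ·       ·   ·       C           ·                
    │           │                                    
4   ·           ·                                    
Cursor: (0,1)                                        
                                                     
                                                     
                                                     
                                                     
                                                     


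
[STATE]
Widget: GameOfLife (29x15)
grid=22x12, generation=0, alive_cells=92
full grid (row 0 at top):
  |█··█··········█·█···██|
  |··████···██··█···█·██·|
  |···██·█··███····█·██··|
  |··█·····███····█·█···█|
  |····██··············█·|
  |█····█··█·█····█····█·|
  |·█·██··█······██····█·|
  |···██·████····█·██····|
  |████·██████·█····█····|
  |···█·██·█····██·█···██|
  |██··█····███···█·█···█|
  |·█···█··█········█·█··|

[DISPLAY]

Gen: 0                       
█··█··········█·█···██       
··████···██··█···█·██·       
···██·█··███····█·██··       
··█·····███····█·█···█       
····██··············█·       
█····█··█·█····█····█·       
·█·██··█······██····█·       
···██·████····█·██····       
████·██████·█····█····       
···█·██·█····██·█···██       
██··█····███···█·█···█       
·█···█··█········█·█··       
                             
                             


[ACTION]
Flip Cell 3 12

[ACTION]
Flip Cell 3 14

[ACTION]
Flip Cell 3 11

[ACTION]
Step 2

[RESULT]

Gen: 2                       
··██············█···██       
··██·············███·█       
············██·····█··       
··················█··█       
····████·····█········       
··██·██······█··█··█·█       
··███···········█···█·       
·██··········██·██····       
···········██·····█···       
█··█···██·██········██       
█·██···██·██······████       
█·█····█··█····██·█···       
                             
                             


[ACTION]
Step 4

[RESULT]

Gen: 6                       
··██·············█····       
·················█····       
·····█···········█····       
··██·██···············       
····██·█··············       
··██·██······█·███··██       
··████·······█·███·█··       
█··██·······█······█··       
·█········██·████··█··       
···█······█··██····█··       
·█·█···██···█····█··█·       
·█·█···████·······███·       
                             
                             


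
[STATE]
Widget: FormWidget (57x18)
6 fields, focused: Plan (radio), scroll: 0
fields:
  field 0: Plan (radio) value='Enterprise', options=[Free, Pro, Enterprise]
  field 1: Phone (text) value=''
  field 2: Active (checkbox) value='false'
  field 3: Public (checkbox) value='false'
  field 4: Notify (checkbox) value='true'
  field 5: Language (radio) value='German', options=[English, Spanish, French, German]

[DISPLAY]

> Plan:       ( ) Free  ( ) Pro  (●) Enterprise          
  Phone:      [                                         ]
  Active:     [ ]                                        
  Public:     [ ]                                        
  Notify:     [x]                                        
  Language:   ( ) English  ( ) Spanish  ( ) French  (●) G
                                                         
                                                         
                                                         
                                                         
                                                         
                                                         
                                                         
                                                         
                                                         
                                                         
                                                         
                                                         


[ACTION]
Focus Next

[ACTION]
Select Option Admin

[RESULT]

  Plan:       ( ) Free  ( ) Pro  (●) Enterprise          
> Phone:      [                                         ]
  Active:     [ ]                                        
  Public:     [ ]                                        
  Notify:     [x]                                        
  Language:   ( ) English  ( ) Spanish  ( ) French  (●) G
                                                         
                                                         
                                                         
                                                         
                                                         
                                                         
                                                         
                                                         
                                                         
                                                         
                                                         
                                                         


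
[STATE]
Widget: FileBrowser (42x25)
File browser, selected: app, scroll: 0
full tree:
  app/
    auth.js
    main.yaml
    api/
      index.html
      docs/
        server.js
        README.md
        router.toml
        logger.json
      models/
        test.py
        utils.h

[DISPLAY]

> [-] app/                                
    auth.js                               
    main.yaml                             
    [+] api/                              
                                          
                                          
                                          
                                          
                                          
                                          
                                          
                                          
                                          
                                          
                                          
                                          
                                          
                                          
                                          
                                          
                                          
                                          
                                          
                                          
                                          


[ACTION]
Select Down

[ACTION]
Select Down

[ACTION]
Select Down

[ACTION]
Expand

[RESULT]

  [-] app/                                
    auth.js                               
    main.yaml                             
  > [-] api/                              
      index.html                          
      [+] docs/                           
      [+] models/                         
                                          
                                          
                                          
                                          
                                          
                                          
                                          
                                          
                                          
                                          
                                          
                                          
                                          
                                          
                                          
                                          
                                          
                                          


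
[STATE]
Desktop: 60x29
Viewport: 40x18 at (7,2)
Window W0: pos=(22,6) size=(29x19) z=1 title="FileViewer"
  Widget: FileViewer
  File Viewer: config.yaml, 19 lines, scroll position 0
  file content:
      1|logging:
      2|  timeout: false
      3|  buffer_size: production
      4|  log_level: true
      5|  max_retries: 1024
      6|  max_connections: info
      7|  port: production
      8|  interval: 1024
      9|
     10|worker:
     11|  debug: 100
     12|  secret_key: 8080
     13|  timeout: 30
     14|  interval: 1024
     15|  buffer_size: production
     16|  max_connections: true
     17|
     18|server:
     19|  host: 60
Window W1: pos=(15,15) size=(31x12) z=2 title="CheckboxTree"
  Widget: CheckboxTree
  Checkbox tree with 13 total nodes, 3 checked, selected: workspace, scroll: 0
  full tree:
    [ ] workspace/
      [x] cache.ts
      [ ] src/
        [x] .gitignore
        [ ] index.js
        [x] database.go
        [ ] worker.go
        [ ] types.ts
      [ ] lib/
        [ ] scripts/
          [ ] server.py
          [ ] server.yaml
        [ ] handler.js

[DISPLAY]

                                        
                                        
                                        
                                        
               ┏━━━━━━━━━━━━━━━━━━━━━━━━
               ┃ FileViewer             
               ┠────────────────────────
               ┃logging:                
               ┃  timeout: false        
               ┃  buffer_size: productio
               ┃  log_level: true       
               ┃  max_retries: 1024     
               ┃  max_connections: info 
        ┏━━━━━━━━━━━━━━━━━━━━━━━━━━━━━┓ 
        ┃ CheckboxTree                ┃ 
        ┠─────────────────────────────┨ 
        ┃>[-] workspace/              ┃ 
        ┃   [x] cache.ts              ┃ 


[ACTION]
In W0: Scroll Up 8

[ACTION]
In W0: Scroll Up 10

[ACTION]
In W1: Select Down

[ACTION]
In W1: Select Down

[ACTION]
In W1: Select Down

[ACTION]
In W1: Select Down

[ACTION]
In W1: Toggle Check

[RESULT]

                                        
                                        
                                        
                                        
               ┏━━━━━━━━━━━━━━━━━━━━━━━━
               ┃ FileViewer             
               ┠────────────────────────
               ┃logging:                
               ┃  timeout: false        
               ┃  buffer_size: productio
               ┃  log_level: true       
               ┃  max_retries: 1024     
               ┃  max_connections: info 
        ┏━━━━━━━━━━━━━━━━━━━━━━━━━━━━━┓ 
        ┃ CheckboxTree                ┃ 
        ┠─────────────────────────────┨ 
        ┃ [-] workspace/              ┃ 
        ┃   [x] cache.ts              ┃ 


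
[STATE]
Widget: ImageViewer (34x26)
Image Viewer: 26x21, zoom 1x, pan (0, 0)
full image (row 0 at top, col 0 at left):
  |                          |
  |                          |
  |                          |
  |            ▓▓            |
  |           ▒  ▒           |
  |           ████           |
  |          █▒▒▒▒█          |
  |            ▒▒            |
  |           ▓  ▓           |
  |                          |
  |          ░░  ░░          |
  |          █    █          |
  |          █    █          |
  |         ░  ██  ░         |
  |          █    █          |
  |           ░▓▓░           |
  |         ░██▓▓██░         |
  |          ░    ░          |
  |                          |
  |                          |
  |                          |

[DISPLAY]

                                  
                                  
                                  
            ▓▓                    
           ▒  ▒                   
           ████                   
          █▒▒▒▒█                  
            ▒▒                    
           ▓  ▓                   
                                  
          ░░  ░░                  
          █    █                  
          █    █                  
         ░  ██  ░                 
          █    █                  
           ░▓▓░                   
         ░██▓▓██░                 
          ░    ░                  
                                  
                                  
                                  
                                  
                                  
                                  
                                  
                                  


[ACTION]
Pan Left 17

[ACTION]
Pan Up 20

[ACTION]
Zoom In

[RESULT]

                                  
                                  
                                  
                                  
                                  
                                  
                        ▓▓▓▓      
                        ▓▓▓▓      
                      ▒▒    ▒▒    
                      ▒▒    ▒▒    
                      ████████    
                      ████████    
                    ██▒▒▒▒▒▒▒▒██  
                    ██▒▒▒▒▒▒▒▒██  
                        ▒▒▒▒      
                        ▒▒▒▒      
                      ▓▓    ▓▓    
                      ▓▓    ▓▓    
                                  
                                  
                    ░░░░    ░░░░  
                    ░░░░    ░░░░  
                    ██        ██  
                    ██        ██  
                    ██        ██  
                    ██        ██  


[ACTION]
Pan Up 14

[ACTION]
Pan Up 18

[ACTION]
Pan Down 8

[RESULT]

                      ▒▒    ▒▒    
                      ▒▒    ▒▒    
                      ████████    
                      ████████    
                    ██▒▒▒▒▒▒▒▒██  
                    ██▒▒▒▒▒▒▒▒██  
                        ▒▒▒▒      
                        ▒▒▒▒      
                      ▓▓    ▓▓    
                      ▓▓    ▓▓    
                                  
                                  
                    ░░░░    ░░░░  
                    ░░░░    ░░░░  
                    ██        ██  
                    ██        ██  
                    ██        ██  
                    ██        ██  
                  ░░    ████    ░░
                  ░░    ████    ░░
                    ██        ██  
                    ██        ██  
                      ░░▓▓▓▓░░    
                      ░░▓▓▓▓░░    
                  ░░████▓▓▓▓████░░
                  ░░████▓▓▓▓████░░


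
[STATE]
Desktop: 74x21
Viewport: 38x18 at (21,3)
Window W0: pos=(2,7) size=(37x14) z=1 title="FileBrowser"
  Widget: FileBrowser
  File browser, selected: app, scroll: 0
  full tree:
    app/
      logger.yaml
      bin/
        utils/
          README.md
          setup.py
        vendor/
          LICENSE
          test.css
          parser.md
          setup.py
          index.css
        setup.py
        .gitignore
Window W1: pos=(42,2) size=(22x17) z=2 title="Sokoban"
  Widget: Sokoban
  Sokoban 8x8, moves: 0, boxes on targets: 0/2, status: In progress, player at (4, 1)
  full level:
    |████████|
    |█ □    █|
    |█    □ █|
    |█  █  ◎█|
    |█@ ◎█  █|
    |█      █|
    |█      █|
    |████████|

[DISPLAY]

                     ┃ Sokoban        
                     ┠────────────────
                     ┃████████        
                     ┃█ □    █        
━━━━━━━━━━━━━━━━━┓   ┃█    □ █        
                 ┃   ┃█  █  ◎█        
─────────────────┨   ┃█@ ◎█  █        
                 ┃   ┃█      █        
                 ┃   ┃█      █        
                 ┃   ┃████████        
                 ┃   ┃Moves: 0  0/2   
                 ┃   ┃                
                 ┃   ┃                
                 ┃   ┃                
                 ┃   ┃                
                 ┃   ┗━━━━━━━━━━━━━━━━
                 ┃                    
━━━━━━━━━━━━━━━━━┛                    


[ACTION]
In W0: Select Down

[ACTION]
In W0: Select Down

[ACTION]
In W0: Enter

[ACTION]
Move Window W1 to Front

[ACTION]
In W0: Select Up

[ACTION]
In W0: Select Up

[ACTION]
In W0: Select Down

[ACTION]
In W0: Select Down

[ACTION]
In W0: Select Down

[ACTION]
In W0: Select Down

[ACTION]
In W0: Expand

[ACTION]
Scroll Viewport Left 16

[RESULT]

                                     ┃
                                     ┠
                                     ┃
                                     ┃
━━━━━━━━━━━━━━━━━━━━━━━━━━━━━━━━━┓   ┃
ileBrowser                       ┃   ┃
─────────────────────────────────┨   ┃
[-] app/                         ┃   ┃
  logger.yaml                    ┃   ┃
  [-] bin/                       ┃   ┃
    [+] utils/                   ┃   ┃
  > [-] vendor/                  ┃   ┃
      LICENSE                    ┃   ┃
      test.css                   ┃   ┃
      parser.md                  ┃   ┃
      setup.py                   ┃   ┗
      index.css                  ┃    
━━━━━━━━━━━━━━━━━━━━━━━━━━━━━━━━━┛    
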